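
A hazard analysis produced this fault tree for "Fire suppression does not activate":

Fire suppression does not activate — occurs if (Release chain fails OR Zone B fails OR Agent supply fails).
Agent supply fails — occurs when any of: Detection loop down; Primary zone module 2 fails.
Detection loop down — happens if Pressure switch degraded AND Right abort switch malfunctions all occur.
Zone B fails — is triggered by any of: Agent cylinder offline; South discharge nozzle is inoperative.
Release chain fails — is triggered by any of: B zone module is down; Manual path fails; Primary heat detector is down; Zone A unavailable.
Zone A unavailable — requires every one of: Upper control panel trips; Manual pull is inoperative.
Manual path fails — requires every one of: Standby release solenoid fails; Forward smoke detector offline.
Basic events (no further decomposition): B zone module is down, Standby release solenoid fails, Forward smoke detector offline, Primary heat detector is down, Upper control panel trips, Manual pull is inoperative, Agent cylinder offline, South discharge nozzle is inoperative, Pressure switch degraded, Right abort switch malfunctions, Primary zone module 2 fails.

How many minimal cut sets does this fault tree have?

8

Manual path fails [AND]: one cut set from each child combined → 1 × 1 = 1 cut set(s).
Zone A unavailable [AND]: one cut set from each child combined → 1 × 1 = 1 cut set(s).
Release chain fails [OR]: union of children's cut sets → 4 cut set(s).
Zone B fails [OR]: union of children's cut sets → 2 cut set(s).
Detection loop down [AND]: one cut set from each child combined → 1 × 1 = 1 cut set(s).
Agent supply fails [OR]: union of children's cut sets → 2 cut set(s).
Fire suppression does not activate [OR]: union of children's cut sets → 8 cut set(s).
Minimal cut sets: {B zone module is down}; {Forward smoke detector offline, Standby release solenoid fails}; {Primary heat detector is down}; {Manual pull is inoperative, Upper control panel trips}; {Agent cylinder offline}; {South discharge nozzle is inoperative}; {Pressure switch degraded, Right abort switch malfunctions}; {Primary zone module 2 fails}.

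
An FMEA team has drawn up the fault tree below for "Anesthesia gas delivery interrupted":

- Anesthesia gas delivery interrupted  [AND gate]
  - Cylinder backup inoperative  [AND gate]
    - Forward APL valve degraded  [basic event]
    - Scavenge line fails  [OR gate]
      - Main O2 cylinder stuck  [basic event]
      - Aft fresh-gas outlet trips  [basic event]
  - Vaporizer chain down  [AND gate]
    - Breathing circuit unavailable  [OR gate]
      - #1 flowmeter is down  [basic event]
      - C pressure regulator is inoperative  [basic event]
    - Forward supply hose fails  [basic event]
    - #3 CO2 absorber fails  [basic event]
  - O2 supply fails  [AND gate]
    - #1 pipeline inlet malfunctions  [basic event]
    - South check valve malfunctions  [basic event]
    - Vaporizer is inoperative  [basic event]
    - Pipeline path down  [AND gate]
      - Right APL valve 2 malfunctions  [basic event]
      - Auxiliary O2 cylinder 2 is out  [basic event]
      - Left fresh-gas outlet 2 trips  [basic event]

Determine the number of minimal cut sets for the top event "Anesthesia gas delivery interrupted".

Scavenge line fails [OR]: union of children's cut sets → 2 cut set(s).
Cylinder backup inoperative [AND]: one cut set from each child combined → 1 × 2 = 2 cut set(s).
Breathing circuit unavailable [OR]: union of children's cut sets → 2 cut set(s).
Vaporizer chain down [AND]: one cut set from each child combined → 2 × 1 × 1 = 2 cut set(s).
Pipeline path down [AND]: one cut set from each child combined → 1 × 1 × 1 = 1 cut set(s).
O2 supply fails [AND]: one cut set from each child combined → 1 × 1 × 1 × 1 = 1 cut set(s).
Anesthesia gas delivery interrupted [AND]: one cut set from each child combined → 2 × 2 × 1 = 4 cut set(s).
Minimal cut sets: {#1 flowmeter is down, #1 pipeline inlet malfunctions, #3 CO2 absorber fails, Auxiliary O2 cylinder 2 is out, Forward APL valve degraded, Forward supply hose fails, Left fresh-gas outlet 2 trips, Main O2 cylinder stuck, Right APL valve 2 malfunctions, South check valve malfunctions, Vaporizer is inoperative}; {#1 pipeline inlet malfunctions, #3 CO2 absorber fails, Auxiliary O2 cylinder 2 is out, C pressure regulator is inoperative, Forward APL valve degraded, Forward supply hose fails, Left fresh-gas outlet 2 trips, Main O2 cylinder stuck, Right APL valve 2 malfunctions, South check valve malfunctions, Vaporizer is inoperative}; {#1 flowmeter is down, #1 pipeline inlet malfunctions, #3 CO2 absorber fails, Aft fresh-gas outlet trips, Auxiliary O2 cylinder 2 is out, Forward APL valve degraded, Forward supply hose fails, Left fresh-gas outlet 2 trips, Right APL valve 2 malfunctions, South check valve malfunctions, Vaporizer is inoperative}; {#1 pipeline inlet malfunctions, #3 CO2 absorber fails, Aft fresh-gas outlet trips, Auxiliary O2 cylinder 2 is out, C pressure regulator is inoperative, Forward APL valve degraded, Forward supply hose fails, Left fresh-gas outlet 2 trips, Right APL valve 2 malfunctions, South check valve malfunctions, Vaporizer is inoperative}.

4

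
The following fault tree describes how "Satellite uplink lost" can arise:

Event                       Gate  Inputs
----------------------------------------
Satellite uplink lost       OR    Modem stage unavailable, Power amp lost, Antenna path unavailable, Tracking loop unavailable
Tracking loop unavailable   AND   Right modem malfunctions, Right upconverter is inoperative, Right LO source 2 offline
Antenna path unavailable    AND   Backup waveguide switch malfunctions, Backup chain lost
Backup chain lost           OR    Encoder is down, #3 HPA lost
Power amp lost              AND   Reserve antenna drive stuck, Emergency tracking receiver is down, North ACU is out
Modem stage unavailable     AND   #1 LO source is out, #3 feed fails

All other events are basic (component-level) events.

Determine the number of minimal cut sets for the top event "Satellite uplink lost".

Modem stage unavailable [AND]: one cut set from each child combined → 1 × 1 = 1 cut set(s).
Power amp lost [AND]: one cut set from each child combined → 1 × 1 × 1 = 1 cut set(s).
Backup chain lost [OR]: union of children's cut sets → 2 cut set(s).
Antenna path unavailable [AND]: one cut set from each child combined → 1 × 2 = 2 cut set(s).
Tracking loop unavailable [AND]: one cut set from each child combined → 1 × 1 × 1 = 1 cut set(s).
Satellite uplink lost [OR]: union of children's cut sets → 5 cut set(s).
Minimal cut sets: {#1 LO source is out, #3 feed fails}; {Emergency tracking receiver is down, North ACU is out, Reserve antenna drive stuck}; {Backup waveguide switch malfunctions, Encoder is down}; {#3 HPA lost, Backup waveguide switch malfunctions}; {Right LO source 2 offline, Right modem malfunctions, Right upconverter is inoperative}.

5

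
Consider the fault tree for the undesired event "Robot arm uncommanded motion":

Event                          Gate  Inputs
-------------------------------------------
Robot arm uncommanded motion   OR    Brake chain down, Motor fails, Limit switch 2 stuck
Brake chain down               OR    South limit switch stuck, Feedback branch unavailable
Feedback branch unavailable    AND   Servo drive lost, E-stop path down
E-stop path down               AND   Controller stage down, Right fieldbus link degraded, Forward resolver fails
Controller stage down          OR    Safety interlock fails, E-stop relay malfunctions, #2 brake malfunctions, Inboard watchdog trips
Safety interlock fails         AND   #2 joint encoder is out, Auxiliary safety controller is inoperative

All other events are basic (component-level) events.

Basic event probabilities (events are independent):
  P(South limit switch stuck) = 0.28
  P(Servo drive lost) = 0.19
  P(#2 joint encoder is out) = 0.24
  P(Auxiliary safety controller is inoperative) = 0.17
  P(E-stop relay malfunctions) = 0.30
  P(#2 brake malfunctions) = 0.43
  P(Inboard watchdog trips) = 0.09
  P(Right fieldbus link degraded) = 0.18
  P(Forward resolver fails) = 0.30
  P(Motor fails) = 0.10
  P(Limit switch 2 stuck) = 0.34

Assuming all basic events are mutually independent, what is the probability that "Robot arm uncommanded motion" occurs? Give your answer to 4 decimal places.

0.5752

P(Safety interlock fails) [AND] = 0.24 × 0.17 = 0.040800
P(Controller stage down) [OR] = 1 − (1−0.040800) × (1−0.30) × (1−0.43) × (1−0.09) = 0.651724
P(E-stop path down) [AND] = 0.651724 × 0.18 × 0.30 = 0.035193
P(Feedback branch unavailable) [AND] = 0.19 × 0.035193 = 0.006687
P(Brake chain down) [OR] = 1 − (1−0.28) × (1−0.006687) = 0.284815
P(Robot arm uncommanded motion) [OR] = 1 − (1−0.284815) × (1−0.10) × (1−0.34) = 0.575180
Rounded to 4 decimal places: P(Robot arm uncommanded motion) ≈ 0.5752.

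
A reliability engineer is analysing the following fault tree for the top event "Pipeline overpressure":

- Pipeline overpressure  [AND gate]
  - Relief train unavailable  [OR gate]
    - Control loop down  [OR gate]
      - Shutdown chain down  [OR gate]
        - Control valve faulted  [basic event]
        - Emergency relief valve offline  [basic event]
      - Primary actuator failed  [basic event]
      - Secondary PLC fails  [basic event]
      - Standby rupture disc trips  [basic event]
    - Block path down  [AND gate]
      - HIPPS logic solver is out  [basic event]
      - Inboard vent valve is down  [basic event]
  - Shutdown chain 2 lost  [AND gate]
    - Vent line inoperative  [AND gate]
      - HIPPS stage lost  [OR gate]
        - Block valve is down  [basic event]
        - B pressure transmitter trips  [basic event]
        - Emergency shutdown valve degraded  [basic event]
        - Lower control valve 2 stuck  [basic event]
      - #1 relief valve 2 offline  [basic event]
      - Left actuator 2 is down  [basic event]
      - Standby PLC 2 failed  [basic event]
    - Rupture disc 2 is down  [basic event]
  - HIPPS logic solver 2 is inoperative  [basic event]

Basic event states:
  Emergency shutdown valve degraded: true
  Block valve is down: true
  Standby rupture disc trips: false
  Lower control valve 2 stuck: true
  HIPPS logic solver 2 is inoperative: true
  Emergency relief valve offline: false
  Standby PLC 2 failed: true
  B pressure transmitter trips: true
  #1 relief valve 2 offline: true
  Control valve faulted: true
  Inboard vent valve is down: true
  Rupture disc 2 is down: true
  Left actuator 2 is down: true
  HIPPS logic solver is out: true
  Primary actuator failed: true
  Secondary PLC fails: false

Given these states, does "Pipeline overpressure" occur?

Shutdown chain down [OR]: Control valve faulted=occurs, Emergency relief valve offline=not → at least one input occurs → occurs.
Control loop down [OR]: Shutdown chain down=occurs, Primary actuator failed=occurs, Secondary PLC fails=not, Standby rupture disc trips=not → at least one input occurs → occurs.
Block path down [AND]: HIPPS logic solver is out=occurs, Inboard vent valve is down=occurs → all inputs occur → occurs.
Relief train unavailable [OR]: Control loop down=occurs, Block path down=occurs → at least one input occurs → occurs.
HIPPS stage lost [OR]: Block valve is down=occurs, B pressure transmitter trips=occurs, Emergency shutdown valve degraded=occurs, Lower control valve 2 stuck=occurs → at least one input occurs → occurs.
Vent line inoperative [AND]: HIPPS stage lost=occurs, #1 relief valve 2 offline=occurs, Left actuator 2 is down=occurs, Standby PLC 2 failed=occurs → all inputs occur → occurs.
Shutdown chain 2 lost [AND]: Vent line inoperative=occurs, Rupture disc 2 is down=occurs → all inputs occur → occurs.
Pipeline overpressure [AND]: Relief train unavailable=occurs, Shutdown chain 2 lost=occurs, HIPPS logic solver 2 is inoperative=occurs → all inputs occur → occurs.

Yes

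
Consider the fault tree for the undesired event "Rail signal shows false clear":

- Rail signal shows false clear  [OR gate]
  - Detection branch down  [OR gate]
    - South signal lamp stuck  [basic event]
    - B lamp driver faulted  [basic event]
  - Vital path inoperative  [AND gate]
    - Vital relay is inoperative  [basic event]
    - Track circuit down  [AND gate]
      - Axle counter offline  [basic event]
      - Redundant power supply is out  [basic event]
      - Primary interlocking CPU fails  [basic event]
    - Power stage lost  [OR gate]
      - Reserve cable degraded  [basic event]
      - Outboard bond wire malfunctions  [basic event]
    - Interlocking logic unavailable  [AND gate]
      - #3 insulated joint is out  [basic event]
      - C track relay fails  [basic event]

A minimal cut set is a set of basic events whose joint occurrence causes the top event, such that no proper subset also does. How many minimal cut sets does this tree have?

4

Detection branch down [OR]: union of children's cut sets → 2 cut set(s).
Track circuit down [AND]: one cut set from each child combined → 1 × 1 × 1 = 1 cut set(s).
Power stage lost [OR]: union of children's cut sets → 2 cut set(s).
Interlocking logic unavailable [AND]: one cut set from each child combined → 1 × 1 = 1 cut set(s).
Vital path inoperative [AND]: one cut set from each child combined → 1 × 1 × 2 × 1 = 2 cut set(s).
Rail signal shows false clear [OR]: union of children's cut sets → 4 cut set(s).
Minimal cut sets: {South signal lamp stuck}; {B lamp driver faulted}; {#3 insulated joint is out, Axle counter offline, C track relay fails, Primary interlocking CPU fails, Redundant power supply is out, Reserve cable degraded, Vital relay is inoperative}; {#3 insulated joint is out, Axle counter offline, C track relay fails, Outboard bond wire malfunctions, Primary interlocking CPU fails, Redundant power supply is out, Vital relay is inoperative}.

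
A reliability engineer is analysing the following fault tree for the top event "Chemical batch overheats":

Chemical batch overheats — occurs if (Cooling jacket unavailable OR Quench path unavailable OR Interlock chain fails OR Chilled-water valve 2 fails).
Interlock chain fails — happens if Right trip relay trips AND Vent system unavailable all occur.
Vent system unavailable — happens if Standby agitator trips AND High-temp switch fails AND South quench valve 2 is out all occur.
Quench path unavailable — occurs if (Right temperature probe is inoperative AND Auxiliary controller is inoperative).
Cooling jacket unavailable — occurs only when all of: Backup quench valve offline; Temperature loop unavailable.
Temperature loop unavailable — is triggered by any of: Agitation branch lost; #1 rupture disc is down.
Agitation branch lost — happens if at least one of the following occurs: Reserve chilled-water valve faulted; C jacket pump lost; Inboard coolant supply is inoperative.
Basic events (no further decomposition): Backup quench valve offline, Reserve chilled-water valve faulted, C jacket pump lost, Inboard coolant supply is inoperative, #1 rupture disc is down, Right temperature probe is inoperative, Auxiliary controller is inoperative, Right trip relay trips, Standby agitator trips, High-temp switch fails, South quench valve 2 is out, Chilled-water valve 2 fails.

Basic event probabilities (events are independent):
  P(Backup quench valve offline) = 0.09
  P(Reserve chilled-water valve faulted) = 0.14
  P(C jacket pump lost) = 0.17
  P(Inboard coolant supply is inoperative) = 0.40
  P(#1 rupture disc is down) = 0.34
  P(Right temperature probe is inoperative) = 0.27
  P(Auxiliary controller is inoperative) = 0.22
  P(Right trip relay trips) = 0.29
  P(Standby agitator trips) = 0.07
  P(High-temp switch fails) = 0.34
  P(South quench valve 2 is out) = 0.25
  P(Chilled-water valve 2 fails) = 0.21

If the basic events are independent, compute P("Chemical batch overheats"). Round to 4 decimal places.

0.3061

P(Agitation branch lost) [OR] = 1 − (1−0.14) × (1−0.17) × (1−0.40) = 0.571720
P(Temperature loop unavailable) [OR] = 1 − (1−0.571720) × (1−0.34) = 0.717335
P(Cooling jacket unavailable) [AND] = 0.09 × 0.717335 = 0.064560
P(Quench path unavailable) [AND] = 0.27 × 0.22 = 0.059400
P(Vent system unavailable) [AND] = 0.07 × 0.34 × 0.25 = 0.005950
P(Interlock chain fails) [AND] = 0.29 × 0.005950 = 0.001726
P(Chemical batch overheats) [OR] = 1 − (1−0.064560) × (1−0.059400) × (1−0.001726) × (1−0.21) = 0.306099
Rounded to 4 decimal places: P(Chemical batch overheats) ≈ 0.3061.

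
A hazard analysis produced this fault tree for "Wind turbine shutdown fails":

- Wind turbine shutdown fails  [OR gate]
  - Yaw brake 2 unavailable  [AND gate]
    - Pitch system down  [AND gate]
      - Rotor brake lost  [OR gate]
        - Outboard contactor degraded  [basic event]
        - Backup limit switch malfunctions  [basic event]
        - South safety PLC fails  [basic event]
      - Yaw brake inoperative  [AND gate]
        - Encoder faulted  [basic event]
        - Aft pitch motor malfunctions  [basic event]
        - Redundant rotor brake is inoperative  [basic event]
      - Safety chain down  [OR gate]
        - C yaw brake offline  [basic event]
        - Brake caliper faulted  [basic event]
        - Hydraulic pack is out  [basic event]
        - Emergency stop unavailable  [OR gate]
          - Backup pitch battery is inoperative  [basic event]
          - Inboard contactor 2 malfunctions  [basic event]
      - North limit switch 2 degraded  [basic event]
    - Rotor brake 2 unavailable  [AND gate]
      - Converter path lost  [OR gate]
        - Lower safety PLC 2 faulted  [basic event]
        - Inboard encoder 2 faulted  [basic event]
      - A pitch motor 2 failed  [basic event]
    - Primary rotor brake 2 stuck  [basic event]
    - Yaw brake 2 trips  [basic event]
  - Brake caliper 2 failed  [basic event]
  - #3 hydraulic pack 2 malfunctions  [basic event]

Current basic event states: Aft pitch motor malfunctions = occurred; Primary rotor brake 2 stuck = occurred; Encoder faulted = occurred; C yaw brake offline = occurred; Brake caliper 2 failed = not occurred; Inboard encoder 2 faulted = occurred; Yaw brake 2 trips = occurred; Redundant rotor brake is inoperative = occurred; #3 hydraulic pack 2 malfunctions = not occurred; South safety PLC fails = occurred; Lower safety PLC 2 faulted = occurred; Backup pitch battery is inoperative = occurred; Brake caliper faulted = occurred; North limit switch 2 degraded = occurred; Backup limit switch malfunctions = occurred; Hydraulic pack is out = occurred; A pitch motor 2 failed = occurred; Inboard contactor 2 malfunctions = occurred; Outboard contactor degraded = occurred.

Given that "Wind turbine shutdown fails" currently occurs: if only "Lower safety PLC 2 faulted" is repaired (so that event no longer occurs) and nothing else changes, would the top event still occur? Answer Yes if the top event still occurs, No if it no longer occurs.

Counterfactual: set "Lower safety PLC 2 faulted" to not occurred.
Rotor brake lost [OR]: Outboard contactor degraded=occurs, Backup limit switch malfunctions=occurs, South safety PLC fails=occurs → at least one input occurs → occurs.
Yaw brake inoperative [AND]: Encoder faulted=occurs, Aft pitch motor malfunctions=occurs, Redundant rotor brake is inoperative=occurs → all inputs occur → occurs.
Emergency stop unavailable [OR]: Backup pitch battery is inoperative=occurs, Inboard contactor 2 malfunctions=occurs → at least one input occurs → occurs.
Safety chain down [OR]: C yaw brake offline=occurs, Brake caliper faulted=occurs, Hydraulic pack is out=occurs, Emergency stop unavailable=occurs → at least one input occurs → occurs.
Pitch system down [AND]: Rotor brake lost=occurs, Yaw brake inoperative=occurs, Safety chain down=occurs, North limit switch 2 degraded=occurs → all inputs occur → occurs.
Converter path lost [OR]: Lower safety PLC 2 faulted=not, Inboard encoder 2 faulted=occurs → at least one input occurs → occurs.
Rotor brake 2 unavailable [AND]: Converter path lost=occurs, A pitch motor 2 failed=occurs → all inputs occur → occurs.
Yaw brake 2 unavailable [AND]: Pitch system down=occurs, Rotor brake 2 unavailable=occurs, Primary rotor brake 2 stuck=occurs, Yaw brake 2 trips=occurs → all inputs occur → occurs.
Wind turbine shutdown fails [OR]: Yaw brake 2 unavailable=occurs, Brake caliper 2 failed=not, #3 hydraulic pack 2 malfunctions=not → at least one input occurs → occurs.

Yes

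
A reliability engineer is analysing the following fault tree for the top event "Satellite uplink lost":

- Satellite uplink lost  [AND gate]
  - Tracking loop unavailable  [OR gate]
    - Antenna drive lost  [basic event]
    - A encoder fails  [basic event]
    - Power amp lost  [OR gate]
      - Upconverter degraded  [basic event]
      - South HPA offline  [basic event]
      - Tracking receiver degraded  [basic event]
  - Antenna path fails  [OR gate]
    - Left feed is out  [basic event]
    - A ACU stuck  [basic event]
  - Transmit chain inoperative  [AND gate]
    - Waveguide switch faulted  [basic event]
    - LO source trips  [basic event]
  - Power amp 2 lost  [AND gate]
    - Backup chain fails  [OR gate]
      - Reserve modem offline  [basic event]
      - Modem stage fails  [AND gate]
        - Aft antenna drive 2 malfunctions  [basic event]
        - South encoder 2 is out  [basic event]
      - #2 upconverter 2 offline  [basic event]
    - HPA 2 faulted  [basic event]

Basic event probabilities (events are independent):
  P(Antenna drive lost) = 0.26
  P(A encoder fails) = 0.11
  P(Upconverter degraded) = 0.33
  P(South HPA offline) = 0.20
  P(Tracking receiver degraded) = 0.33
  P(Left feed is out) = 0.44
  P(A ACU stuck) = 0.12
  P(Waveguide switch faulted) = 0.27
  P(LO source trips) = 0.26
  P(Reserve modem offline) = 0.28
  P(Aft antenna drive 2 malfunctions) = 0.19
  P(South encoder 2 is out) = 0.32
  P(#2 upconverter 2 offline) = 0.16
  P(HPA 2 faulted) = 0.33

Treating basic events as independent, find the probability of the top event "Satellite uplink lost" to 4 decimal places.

0.0039

P(Power amp lost) [OR] = 1 − (1−0.33) × (1−0.20) × (1−0.33) = 0.640880
P(Tracking loop unavailable) [OR] = 1 − (1−0.26) × (1−0.11) × (1−0.640880) = 0.763484
P(Antenna path fails) [OR] = 1 − (1−0.44) × (1−0.12) = 0.507200
P(Transmit chain inoperative) [AND] = 0.27 × 0.26 = 0.070200
P(Modem stage fails) [AND] = 0.19 × 0.32 = 0.060800
P(Backup chain fails) [OR] = 1 − (1−0.28) × (1−0.060800) × (1−0.16) = 0.431972
P(Power amp 2 lost) [AND] = 0.431972 × 0.33 = 0.142551
P(Satellite uplink lost) [AND] = 0.763484 × 0.507200 × 0.070200 × 0.142551 = 0.003875
Rounded to 4 decimal places: P(Satellite uplink lost) ≈ 0.0039.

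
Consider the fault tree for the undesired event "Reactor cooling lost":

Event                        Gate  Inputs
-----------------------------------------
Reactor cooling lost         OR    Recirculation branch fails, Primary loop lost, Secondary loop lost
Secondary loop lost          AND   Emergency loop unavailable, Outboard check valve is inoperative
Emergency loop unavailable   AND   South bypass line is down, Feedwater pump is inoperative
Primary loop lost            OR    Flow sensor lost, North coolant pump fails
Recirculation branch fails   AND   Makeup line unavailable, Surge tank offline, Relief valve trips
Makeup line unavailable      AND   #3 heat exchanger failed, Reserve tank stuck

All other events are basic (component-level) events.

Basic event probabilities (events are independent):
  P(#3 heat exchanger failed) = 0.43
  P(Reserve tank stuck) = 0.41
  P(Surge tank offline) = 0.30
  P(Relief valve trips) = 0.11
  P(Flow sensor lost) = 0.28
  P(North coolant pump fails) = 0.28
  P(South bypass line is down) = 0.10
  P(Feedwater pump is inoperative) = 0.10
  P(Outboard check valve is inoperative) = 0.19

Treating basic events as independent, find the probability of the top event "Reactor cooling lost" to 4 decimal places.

0.4856

P(Makeup line unavailable) [AND] = 0.43 × 0.41 = 0.176300
P(Recirculation branch fails) [AND] = 0.176300 × 0.30 × 0.11 = 0.005818
P(Primary loop lost) [OR] = 1 − (1−0.28) × (1−0.28) = 0.481600
P(Emergency loop unavailable) [AND] = 0.10 × 0.10 = 0.010000
P(Secondary loop lost) [AND] = 0.010000 × 0.19 = 0.001900
P(Reactor cooling lost) [OR] = 1 − (1−0.005818) × (1−0.481600) × (1−0.001900) = 0.485595
Rounded to 4 decimal places: P(Reactor cooling lost) ≈ 0.4856.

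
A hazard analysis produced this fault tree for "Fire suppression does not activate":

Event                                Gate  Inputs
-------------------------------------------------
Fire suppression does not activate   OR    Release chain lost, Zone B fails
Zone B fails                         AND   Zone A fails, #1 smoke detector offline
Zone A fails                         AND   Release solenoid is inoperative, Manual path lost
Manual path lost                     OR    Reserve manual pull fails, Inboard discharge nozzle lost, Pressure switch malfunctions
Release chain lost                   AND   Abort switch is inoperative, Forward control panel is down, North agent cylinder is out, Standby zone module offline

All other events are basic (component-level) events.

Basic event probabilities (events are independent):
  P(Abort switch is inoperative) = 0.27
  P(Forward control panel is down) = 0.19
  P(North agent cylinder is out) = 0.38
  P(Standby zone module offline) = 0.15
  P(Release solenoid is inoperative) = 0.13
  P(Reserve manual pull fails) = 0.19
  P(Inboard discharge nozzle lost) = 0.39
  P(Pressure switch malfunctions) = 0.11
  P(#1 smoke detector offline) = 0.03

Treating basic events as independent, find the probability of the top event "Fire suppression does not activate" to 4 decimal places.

0.0051

P(Release chain lost) [AND] = 0.27 × 0.19 × 0.38 × 0.15 = 0.002924
P(Manual path lost) [OR] = 1 − (1−0.19) × (1−0.39) × (1−0.11) = 0.560251
P(Zone A fails) [AND] = 0.13 × 0.560251 = 0.072833
P(Zone B fails) [AND] = 0.072833 × 0.03 = 0.002185
P(Fire suppression does not activate) [OR] = 1 − (1−0.002924) × (1−0.002185) = 0.005103
Rounded to 4 decimal places: P(Fire suppression does not activate) ≈ 0.0051.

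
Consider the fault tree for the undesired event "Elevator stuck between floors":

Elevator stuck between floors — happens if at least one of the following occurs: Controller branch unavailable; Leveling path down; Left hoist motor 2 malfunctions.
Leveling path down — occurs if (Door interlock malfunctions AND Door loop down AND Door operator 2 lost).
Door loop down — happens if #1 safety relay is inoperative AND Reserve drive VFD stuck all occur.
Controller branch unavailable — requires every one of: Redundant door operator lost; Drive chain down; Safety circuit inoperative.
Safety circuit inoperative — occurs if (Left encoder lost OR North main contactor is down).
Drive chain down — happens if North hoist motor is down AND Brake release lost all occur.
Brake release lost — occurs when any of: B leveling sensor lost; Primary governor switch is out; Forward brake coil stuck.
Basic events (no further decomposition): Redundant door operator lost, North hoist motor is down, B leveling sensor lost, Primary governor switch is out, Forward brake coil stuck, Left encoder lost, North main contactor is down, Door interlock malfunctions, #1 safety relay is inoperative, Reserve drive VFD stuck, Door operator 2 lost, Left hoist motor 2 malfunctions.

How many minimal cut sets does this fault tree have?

Brake release lost [OR]: union of children's cut sets → 3 cut set(s).
Drive chain down [AND]: one cut set from each child combined → 1 × 3 = 3 cut set(s).
Safety circuit inoperative [OR]: union of children's cut sets → 2 cut set(s).
Controller branch unavailable [AND]: one cut set from each child combined → 1 × 3 × 2 = 6 cut set(s).
Door loop down [AND]: one cut set from each child combined → 1 × 1 = 1 cut set(s).
Leveling path down [AND]: one cut set from each child combined → 1 × 1 × 1 = 1 cut set(s).
Elevator stuck between floors [OR]: union of children's cut sets → 8 cut set(s).
Minimal cut sets: {B leveling sensor lost, Left encoder lost, North hoist motor is down, Redundant door operator lost}; {B leveling sensor lost, North hoist motor is down, North main contactor is down, Redundant door operator lost}; {Left encoder lost, North hoist motor is down, Primary governor switch is out, Redundant door operator lost}; {North hoist motor is down, North main contactor is down, Primary governor switch is out, Redundant door operator lost}; {Forward brake coil stuck, Left encoder lost, North hoist motor is down, Redundant door operator lost}; {Forward brake coil stuck, North hoist motor is down, North main contactor is down, Redundant door operator lost}; {#1 safety relay is inoperative, Door interlock malfunctions, Door operator 2 lost, Reserve drive VFD stuck}; {Left hoist motor 2 malfunctions}.

8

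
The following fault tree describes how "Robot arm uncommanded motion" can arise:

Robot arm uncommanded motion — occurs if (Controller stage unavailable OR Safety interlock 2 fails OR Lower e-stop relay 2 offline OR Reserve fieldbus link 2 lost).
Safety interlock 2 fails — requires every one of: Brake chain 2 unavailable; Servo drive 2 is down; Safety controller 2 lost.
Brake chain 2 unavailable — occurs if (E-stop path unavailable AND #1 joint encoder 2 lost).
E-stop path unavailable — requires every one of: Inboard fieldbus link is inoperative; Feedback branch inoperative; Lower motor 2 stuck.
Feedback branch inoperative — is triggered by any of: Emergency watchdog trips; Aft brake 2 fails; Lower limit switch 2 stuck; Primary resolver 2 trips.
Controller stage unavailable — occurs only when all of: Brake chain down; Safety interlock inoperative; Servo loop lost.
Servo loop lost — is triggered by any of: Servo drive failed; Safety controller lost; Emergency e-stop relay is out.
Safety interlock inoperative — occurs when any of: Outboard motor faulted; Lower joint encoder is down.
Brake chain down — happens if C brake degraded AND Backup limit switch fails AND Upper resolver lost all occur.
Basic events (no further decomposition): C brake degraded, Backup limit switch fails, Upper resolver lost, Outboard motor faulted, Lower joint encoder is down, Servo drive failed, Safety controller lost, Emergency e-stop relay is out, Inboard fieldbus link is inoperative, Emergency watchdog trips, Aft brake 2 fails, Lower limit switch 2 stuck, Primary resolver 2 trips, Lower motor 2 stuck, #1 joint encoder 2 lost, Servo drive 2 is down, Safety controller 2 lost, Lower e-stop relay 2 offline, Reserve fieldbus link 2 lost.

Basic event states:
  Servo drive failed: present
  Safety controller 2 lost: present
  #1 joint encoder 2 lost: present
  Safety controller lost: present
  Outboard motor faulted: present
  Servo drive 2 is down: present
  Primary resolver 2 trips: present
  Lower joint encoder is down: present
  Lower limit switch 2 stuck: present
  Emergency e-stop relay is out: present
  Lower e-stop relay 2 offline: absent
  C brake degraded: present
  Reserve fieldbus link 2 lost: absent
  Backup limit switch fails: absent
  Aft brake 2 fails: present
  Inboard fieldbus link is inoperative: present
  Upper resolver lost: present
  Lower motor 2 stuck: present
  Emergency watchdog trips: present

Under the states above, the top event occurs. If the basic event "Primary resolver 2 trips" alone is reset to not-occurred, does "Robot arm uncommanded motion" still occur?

Yes

Counterfactual: set "Primary resolver 2 trips" to not occurred.
Brake chain down [AND]: C brake degraded=occurs, Backup limit switch fails=not, Upper resolver lost=occurs → not all inputs occur → does not occur.
Safety interlock inoperative [OR]: Outboard motor faulted=occurs, Lower joint encoder is down=occurs → at least one input occurs → occurs.
Servo loop lost [OR]: Servo drive failed=occurs, Safety controller lost=occurs, Emergency e-stop relay is out=occurs → at least one input occurs → occurs.
Controller stage unavailable [AND]: Brake chain down=not, Safety interlock inoperative=occurs, Servo loop lost=occurs → not all inputs occur → does not occur.
Feedback branch inoperative [OR]: Emergency watchdog trips=occurs, Aft brake 2 fails=occurs, Lower limit switch 2 stuck=occurs, Primary resolver 2 trips=not → at least one input occurs → occurs.
E-stop path unavailable [AND]: Inboard fieldbus link is inoperative=occurs, Feedback branch inoperative=occurs, Lower motor 2 stuck=occurs → all inputs occur → occurs.
Brake chain 2 unavailable [AND]: E-stop path unavailable=occurs, #1 joint encoder 2 lost=occurs → all inputs occur → occurs.
Safety interlock 2 fails [AND]: Brake chain 2 unavailable=occurs, Servo drive 2 is down=occurs, Safety controller 2 lost=occurs → all inputs occur → occurs.
Robot arm uncommanded motion [OR]: Controller stage unavailable=not, Safety interlock 2 fails=occurs, Lower e-stop relay 2 offline=not, Reserve fieldbus link 2 lost=not → at least one input occurs → occurs.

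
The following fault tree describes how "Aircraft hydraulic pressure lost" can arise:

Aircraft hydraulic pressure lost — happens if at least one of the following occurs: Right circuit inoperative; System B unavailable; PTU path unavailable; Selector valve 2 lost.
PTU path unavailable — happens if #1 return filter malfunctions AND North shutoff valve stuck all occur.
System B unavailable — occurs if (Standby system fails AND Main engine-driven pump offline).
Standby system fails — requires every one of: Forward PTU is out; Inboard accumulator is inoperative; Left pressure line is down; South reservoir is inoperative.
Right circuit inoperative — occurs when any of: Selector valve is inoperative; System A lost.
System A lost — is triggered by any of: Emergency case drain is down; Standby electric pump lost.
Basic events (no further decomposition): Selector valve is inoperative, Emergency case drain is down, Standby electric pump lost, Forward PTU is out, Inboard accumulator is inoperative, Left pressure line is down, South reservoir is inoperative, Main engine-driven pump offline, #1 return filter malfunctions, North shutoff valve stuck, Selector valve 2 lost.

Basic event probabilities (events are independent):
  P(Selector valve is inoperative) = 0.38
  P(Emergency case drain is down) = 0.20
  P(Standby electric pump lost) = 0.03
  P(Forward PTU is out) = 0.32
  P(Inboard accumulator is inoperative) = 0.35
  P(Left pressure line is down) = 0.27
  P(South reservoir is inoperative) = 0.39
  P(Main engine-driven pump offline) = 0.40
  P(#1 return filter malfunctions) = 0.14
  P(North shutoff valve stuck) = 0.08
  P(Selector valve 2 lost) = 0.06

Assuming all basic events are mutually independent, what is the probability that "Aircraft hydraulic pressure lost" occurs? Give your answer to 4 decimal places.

P(System A lost) [OR] = 1 − (1−0.20) × (1−0.03) = 0.224000
P(Right circuit inoperative) [OR] = 1 − (1−0.38) × (1−0.224000) = 0.518880
P(Standby system fails) [AND] = 0.32 × 0.35 × 0.27 × 0.39 = 0.011794
P(System B unavailable) [AND] = 0.011794 × 0.40 = 0.004718
P(PTU path unavailable) [AND] = 0.14 × 0.08 = 0.011200
P(Aircraft hydraulic pressure lost) [OR] = 1 − (1−0.518880) × (1−0.004718) × (1−0.011200) × (1−0.06) = 0.554922
Rounded to 4 decimal places: P(Aircraft hydraulic pressure lost) ≈ 0.5549.

0.5549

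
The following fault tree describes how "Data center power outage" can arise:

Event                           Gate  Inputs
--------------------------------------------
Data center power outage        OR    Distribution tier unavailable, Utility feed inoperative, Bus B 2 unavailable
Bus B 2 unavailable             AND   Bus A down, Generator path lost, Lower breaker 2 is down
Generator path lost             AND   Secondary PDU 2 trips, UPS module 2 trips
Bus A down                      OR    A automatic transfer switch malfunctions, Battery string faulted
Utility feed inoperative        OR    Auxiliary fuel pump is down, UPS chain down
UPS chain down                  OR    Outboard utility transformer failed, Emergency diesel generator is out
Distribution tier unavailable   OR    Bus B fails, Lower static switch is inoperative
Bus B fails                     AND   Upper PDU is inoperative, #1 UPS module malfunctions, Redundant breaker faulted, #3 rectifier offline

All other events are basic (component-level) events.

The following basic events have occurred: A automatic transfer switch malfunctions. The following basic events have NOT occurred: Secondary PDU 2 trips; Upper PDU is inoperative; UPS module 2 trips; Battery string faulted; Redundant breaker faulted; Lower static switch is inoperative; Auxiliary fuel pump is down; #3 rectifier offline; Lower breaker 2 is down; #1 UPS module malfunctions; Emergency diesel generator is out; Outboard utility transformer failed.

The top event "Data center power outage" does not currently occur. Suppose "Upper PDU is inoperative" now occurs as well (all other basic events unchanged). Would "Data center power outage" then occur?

No

Counterfactual: set "Upper PDU is inoperative" to occurred.
Bus B fails [AND]: Upper PDU is inoperative=occurs, #1 UPS module malfunctions=not, Redundant breaker faulted=not, #3 rectifier offline=not → not all inputs occur → does not occur.
Distribution tier unavailable [OR]: Bus B fails=not, Lower static switch is inoperative=not → no input occurs → does not occur.
UPS chain down [OR]: Outboard utility transformer failed=not, Emergency diesel generator is out=not → no input occurs → does not occur.
Utility feed inoperative [OR]: Auxiliary fuel pump is down=not, UPS chain down=not → no input occurs → does not occur.
Bus A down [OR]: A automatic transfer switch malfunctions=occurs, Battery string faulted=not → at least one input occurs → occurs.
Generator path lost [AND]: Secondary PDU 2 trips=not, UPS module 2 trips=not → not all inputs occur → does not occur.
Bus B 2 unavailable [AND]: Bus A down=occurs, Generator path lost=not, Lower breaker 2 is down=not → not all inputs occur → does not occur.
Data center power outage [OR]: Distribution tier unavailable=not, Utility feed inoperative=not, Bus B 2 unavailable=not → no input occurs → does not occur.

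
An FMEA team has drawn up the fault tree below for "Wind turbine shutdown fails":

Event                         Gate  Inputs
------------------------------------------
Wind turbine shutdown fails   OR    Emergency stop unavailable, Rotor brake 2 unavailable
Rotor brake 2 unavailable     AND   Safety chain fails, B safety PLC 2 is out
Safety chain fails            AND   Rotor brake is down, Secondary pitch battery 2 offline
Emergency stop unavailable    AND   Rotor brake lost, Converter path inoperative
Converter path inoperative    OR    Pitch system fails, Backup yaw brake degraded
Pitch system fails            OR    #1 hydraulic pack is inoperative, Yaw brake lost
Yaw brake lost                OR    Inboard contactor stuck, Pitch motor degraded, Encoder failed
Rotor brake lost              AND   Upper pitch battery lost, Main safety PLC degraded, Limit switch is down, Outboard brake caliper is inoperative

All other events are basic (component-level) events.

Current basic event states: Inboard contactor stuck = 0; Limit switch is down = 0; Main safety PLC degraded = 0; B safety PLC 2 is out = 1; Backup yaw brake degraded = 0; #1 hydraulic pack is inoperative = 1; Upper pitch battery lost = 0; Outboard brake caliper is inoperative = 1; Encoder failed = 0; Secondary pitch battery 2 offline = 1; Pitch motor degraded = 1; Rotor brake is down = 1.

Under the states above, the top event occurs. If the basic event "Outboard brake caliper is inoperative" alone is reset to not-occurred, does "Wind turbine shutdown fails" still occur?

Yes

Counterfactual: set "Outboard brake caliper is inoperative" to not occurred.
Rotor brake lost [AND]: Upper pitch battery lost=not, Main safety PLC degraded=not, Limit switch is down=not, Outboard brake caliper is inoperative=not → not all inputs occur → does not occur.
Yaw brake lost [OR]: Inboard contactor stuck=not, Pitch motor degraded=occurs, Encoder failed=not → at least one input occurs → occurs.
Pitch system fails [OR]: #1 hydraulic pack is inoperative=occurs, Yaw brake lost=occurs → at least one input occurs → occurs.
Converter path inoperative [OR]: Pitch system fails=occurs, Backup yaw brake degraded=not → at least one input occurs → occurs.
Emergency stop unavailable [AND]: Rotor brake lost=not, Converter path inoperative=occurs → not all inputs occur → does not occur.
Safety chain fails [AND]: Rotor brake is down=occurs, Secondary pitch battery 2 offline=occurs → all inputs occur → occurs.
Rotor brake 2 unavailable [AND]: Safety chain fails=occurs, B safety PLC 2 is out=occurs → all inputs occur → occurs.
Wind turbine shutdown fails [OR]: Emergency stop unavailable=not, Rotor brake 2 unavailable=occurs → at least one input occurs → occurs.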